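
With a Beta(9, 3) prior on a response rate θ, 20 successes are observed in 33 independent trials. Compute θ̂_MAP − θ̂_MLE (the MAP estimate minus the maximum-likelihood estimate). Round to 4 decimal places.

MAP − MLE = 0.0451

Posterior is Beta(29, 16); MAP = (29−1)/(45−2) = 28/43 ≈ 0.65116.
MLE ignores the prior: θ̂_MLE = k/n = 20/33 ≈ 0.60606.
Difference = 28/43 − 20/33 = 64/1419 ≈ 0.0451.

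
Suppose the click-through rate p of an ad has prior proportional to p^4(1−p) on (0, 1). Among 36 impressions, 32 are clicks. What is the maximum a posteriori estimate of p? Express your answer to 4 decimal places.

The prior density ∝ p^4(1−p)^1 is the kernel of Beta(5, 2).
Data: 32 successes in 36 trials. The binomial likelihood contributes p^32(1−p)^4, so the posterior is Beta(5+32, 2+4) = Beta(37, 6).
For Beta(a, b) with a, b > 1 the mode is (a−1)/(a+b−2) = 36/41 ≈ 0.8780.

p̂_MAP = 0.8780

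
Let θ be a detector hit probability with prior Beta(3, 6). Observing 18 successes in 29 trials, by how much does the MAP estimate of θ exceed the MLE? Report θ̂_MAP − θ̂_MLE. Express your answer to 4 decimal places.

MAP − MLE = -0.0651

Posterior is Beta(21, 17); MAP = (21−1)/(38−2) = 20/36 ≈ 0.55556.
MLE ignores the prior: θ̂_MLE = k/n = 18/29 ≈ 0.62069.
Difference = 20/36 − 18/29 = -17/261 ≈ -0.0651.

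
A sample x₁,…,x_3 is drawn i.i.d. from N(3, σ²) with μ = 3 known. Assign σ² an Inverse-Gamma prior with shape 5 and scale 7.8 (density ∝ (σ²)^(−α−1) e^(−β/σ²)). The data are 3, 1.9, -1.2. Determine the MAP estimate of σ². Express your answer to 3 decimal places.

σ̂²_MAP = 2.297

Sum of squared deviations about the known mean: SS = (3−3)² + (1.9−3)² + (-1.2−3)² = 18.85.
The Normal likelihood contributes (σ²)^(−n/2) exp(−SS/(2σ²)), so the posterior is Inverse-Gamma(α + n/2, β + SS/2) = Inverse-Gamma(6.5, 17.225).
The mode of Inverse-Gamma(a, b) is b/(a+1) = 17.225/7.5 ≈ 2.297.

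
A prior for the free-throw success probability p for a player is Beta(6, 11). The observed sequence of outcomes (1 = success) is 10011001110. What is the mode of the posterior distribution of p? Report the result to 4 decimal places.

Prior: Beta(6, 11).
Data: 6 successes in 11 trials (from the sequence). The binomial likelihood contributes p^6(1−p)^5, so the posterior is Beta(6+6, 11+5) = Beta(12, 16).
For Beta(a, b) with a, b > 1 the mode is (a−1)/(a+b−2) = 11/26 ≈ 0.4231.

p̂_MAP = 0.4231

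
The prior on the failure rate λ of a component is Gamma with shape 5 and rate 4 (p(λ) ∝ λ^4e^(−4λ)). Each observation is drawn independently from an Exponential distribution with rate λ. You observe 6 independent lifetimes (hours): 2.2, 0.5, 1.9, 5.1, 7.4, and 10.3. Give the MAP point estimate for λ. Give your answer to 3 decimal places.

The Exponential(rate=λ) likelihood is ∝ λ^n e^(−λΣtᵢ). Here n = 6 and Σtᵢ = 2.2 + 0.5 + 1.9 + 5.1 + 7.4 + 10.3 = 27.4.
Posterior ∝ λ^4e^(−4λ) · λ^6e^(−27.4λ) = λ^10e^(−31.4λ), i.e. Gamma(11, 31.4).
Mode = (a−1)/b = 10/31.4 ≈ 0.318.

λ̂_MAP = 0.318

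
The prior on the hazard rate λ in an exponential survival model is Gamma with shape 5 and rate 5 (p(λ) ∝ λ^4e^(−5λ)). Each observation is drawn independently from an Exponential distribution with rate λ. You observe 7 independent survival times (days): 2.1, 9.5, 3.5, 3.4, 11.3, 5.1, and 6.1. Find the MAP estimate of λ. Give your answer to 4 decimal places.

The Exponential(rate=λ) likelihood is ∝ λ^n e^(−λΣtᵢ). Here n = 7 and Σtᵢ = 2.1 + 9.5 + 3.5 + 3.4 + 11.3 + 5.1 + 6.1 = 41.
Posterior ∝ λ^4e^(−5λ) · λ^7e^(−41λ) = λ^11e^(−46λ), i.e. Gamma(12, 46).
Mode = (a−1)/b = 11/46 ≈ 0.2391.

λ̂_MAP = 0.2391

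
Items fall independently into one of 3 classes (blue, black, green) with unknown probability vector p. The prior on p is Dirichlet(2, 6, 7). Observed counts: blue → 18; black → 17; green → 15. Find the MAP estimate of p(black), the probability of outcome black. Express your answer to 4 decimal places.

MAP estimate of p(black) = 0.3548

The posterior is Dirichlet(αᵢ + nᵢ) = Dirichlet(20, 23, 22).
For a Dirichlet(a₁,…,a_K) with all aᵢ > 1, the mode has j-th component (aⱼ − 1)/(Σaᵢ − K).
Here Σaᵢ = 65 and K = 3, so p(black) = (23 − 1)/(65 − 3) = 22/62 ≈ 0.3548.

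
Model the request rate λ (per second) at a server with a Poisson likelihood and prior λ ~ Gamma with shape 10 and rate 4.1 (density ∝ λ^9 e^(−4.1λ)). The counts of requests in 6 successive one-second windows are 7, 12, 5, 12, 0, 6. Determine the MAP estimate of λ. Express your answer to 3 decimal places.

Σxᵢ = 7+12+5+12+0+6 = 42, with n = 6.
Posterior ∝ λ^9e^(−4.1λ) · λ^42e^(−6λ) = λ^51e^(−10.1λ), i.e. Gamma(shape=52, rate=10.1).
The mode of a Gamma(a, b) with a ≥ 1 (shape–rate) is (a−1)/b = 51/10.1 ≈ 5.050.

λ̂_MAP = 5.050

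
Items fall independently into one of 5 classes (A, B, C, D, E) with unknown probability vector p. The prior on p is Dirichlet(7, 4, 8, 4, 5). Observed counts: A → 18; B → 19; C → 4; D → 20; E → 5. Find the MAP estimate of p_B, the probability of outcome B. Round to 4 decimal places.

The posterior is Dirichlet(αᵢ + nᵢ) = Dirichlet(25, 23, 12, 24, 10).
For a Dirichlet(a₁,…,a_K) with all aᵢ > 1, the mode has j-th component (aⱼ − 1)/(Σaᵢ − K).
Here Σaᵢ = 94 and K = 5, so p_B = (23 − 1)/(94 − 5) = 22/89 ≈ 0.2472.

MAP estimate of p_B = 0.2472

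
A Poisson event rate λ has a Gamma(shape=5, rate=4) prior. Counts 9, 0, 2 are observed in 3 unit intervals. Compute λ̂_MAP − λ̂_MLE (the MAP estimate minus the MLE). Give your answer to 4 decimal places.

MAP − MLE = -1.5238

Σxᵢ = 11. Posterior is Gamma(16, 7); MAP = (16−1)/7 = 15/7 ≈ 2.14286.
MLE = x̄ = 11/3 ≈ 3.66667.
Difference = 15/7 − 11/3 = -32/21 ≈ -1.5238.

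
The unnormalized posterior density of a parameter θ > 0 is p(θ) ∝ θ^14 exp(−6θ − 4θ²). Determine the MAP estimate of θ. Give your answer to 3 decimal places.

ℓ'(θ) = 14/θ − 6 − 8θ. Setting this to zero and multiplying by θ: 8θ² + 6θ − 14 = 0.
θ = (−6 + √(6² + 4·8·14)) / (2·8) = (−6 + √484) / 16 = (−6 + 22)/16 = 1.
ℓ''(θ) = −14/θ² − 8 < 0, confirming a maximum.

θ̂_MAP = 1.000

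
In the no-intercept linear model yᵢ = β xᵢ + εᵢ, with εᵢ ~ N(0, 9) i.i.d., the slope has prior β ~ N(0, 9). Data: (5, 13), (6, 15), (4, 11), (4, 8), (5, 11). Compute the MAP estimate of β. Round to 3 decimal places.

β̂_MAP = 2.403

log p(β | y) = −Σ(yᵢ − βxᵢ)²/(2·9) − β²/(2·9) + const.
Setting the derivative to zero: Σxᵢ(yᵢ − βxᵢ)/9 − β/9 = 0, so β = Σxᵢyᵢ / (Σxᵢ² + σ²/τ²).
Σxᵢyᵢ = 5·13 + 6·15 + 4·11 + 4·8 + 5·11 = 286; Σxᵢ² = 118; σ²/τ² = 1.
β̂_MAP = 286 / (118 + 1) = 286/119 ≈ 2.403.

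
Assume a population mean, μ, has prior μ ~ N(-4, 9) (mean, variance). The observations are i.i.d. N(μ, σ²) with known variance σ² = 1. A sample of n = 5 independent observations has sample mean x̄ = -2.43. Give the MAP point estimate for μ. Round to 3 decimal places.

μ̂_MAP = -2.464

n = 5, x̄ = -2.43.
For a Normal prior and Normal likelihood with known variance, the posterior is Normal; its mode equals its mean, the precision-weighted average.
Prior precision 1/σ₀² = 1/9; data precision n/σ² = 5/1 = 5.
μ̂ = ((1/9)·(-4) + 5·(-2.43)) / (1/9 + 5) = (-2267/180)/(46/9) = -2267/920 ≈ -2.464.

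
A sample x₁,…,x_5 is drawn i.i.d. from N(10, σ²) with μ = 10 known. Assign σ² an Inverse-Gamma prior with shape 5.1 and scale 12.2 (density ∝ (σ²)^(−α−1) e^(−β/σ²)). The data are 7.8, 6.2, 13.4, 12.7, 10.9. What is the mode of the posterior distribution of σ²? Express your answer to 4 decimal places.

σ̂²_MAP = 3.6826

Sum of squared deviations about the known mean: SS = (7.8−10)² + (6.2−10)² + (13.4−10)² + (12.7−10)² + (10.9−10)² = 38.94.
The Normal likelihood contributes (σ²)^(−n/2) exp(−SS/(2σ²)), so the posterior is Inverse-Gamma(α + n/2, β + SS/2) = Inverse-Gamma(7.6, 31.67).
The mode of Inverse-Gamma(a, b) is b/(a+1) = 31.67/8.6 ≈ 3.6826.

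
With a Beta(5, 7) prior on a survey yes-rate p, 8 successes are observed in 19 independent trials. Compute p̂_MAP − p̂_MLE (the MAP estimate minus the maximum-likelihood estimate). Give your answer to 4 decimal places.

MAP − MLE = -0.0073

Posterior is Beta(13, 18); MAP = (13−1)/(31−2) = 12/29 ≈ 0.41379.
MLE ignores the prior: p̂_MLE = k/n = 8/19 ≈ 0.42105.
Difference = 12/29 − 8/19 = -4/551 ≈ -0.0073.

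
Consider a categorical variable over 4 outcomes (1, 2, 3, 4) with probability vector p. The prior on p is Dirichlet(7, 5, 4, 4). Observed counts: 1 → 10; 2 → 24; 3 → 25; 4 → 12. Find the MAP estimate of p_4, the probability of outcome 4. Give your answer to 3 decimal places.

The posterior is Dirichlet(αᵢ + nᵢ) = Dirichlet(17, 29, 29, 16).
For a Dirichlet(a₁,…,a_K) with all aᵢ > 1, the mode has j-th component (aⱼ − 1)/(Σaᵢ − K).
Here Σaᵢ = 91 and K = 4, so p_4 = (16 − 1)/(91 − 4) = 15/87 ≈ 0.172.

MAP estimate: 0.172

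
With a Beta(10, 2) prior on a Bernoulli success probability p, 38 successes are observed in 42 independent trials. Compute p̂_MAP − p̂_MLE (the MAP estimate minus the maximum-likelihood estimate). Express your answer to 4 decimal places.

MAP − MLE = -0.0009

Posterior is Beta(48, 6); MAP = (48−1)/(54−2) = 47/52 ≈ 0.90385.
MLE ignores the prior: p̂_MLE = k/n = 38/42 ≈ 0.90476.
Difference = 47/52 − 38/42 = -1/1092 ≈ -0.0009.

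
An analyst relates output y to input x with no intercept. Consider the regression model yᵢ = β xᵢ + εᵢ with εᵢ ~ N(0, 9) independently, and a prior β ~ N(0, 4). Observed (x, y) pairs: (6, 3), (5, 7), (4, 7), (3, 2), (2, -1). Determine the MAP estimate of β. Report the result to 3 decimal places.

log p(β | y) = −Σ(yᵢ − βxᵢ)²/(2·9) − β²/(2·4) + const.
Setting the derivative to zero: Σxᵢ(yᵢ − βxᵢ)/9 − β/4 = 0, so β = Σxᵢyᵢ / (Σxᵢ² + σ²/τ²).
Σxᵢyᵢ = 6·3 + 5·7 + 4·7 + 3·2 + 2·(-1) = 85; Σxᵢ² = 90; σ²/τ² = 2.25.
β̂_MAP = 85 / (90 + 2.25) = 85/92.25 ≈ 0.921.

β̂_MAP = 0.921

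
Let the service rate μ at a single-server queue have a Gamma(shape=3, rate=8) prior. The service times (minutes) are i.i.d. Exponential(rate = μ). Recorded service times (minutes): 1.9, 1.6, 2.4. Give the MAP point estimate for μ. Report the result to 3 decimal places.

μ̂_MAP = 0.360

The Exponential(rate=μ) likelihood is ∝ μ^n e^(−μΣtᵢ). Here n = 3 and Σtᵢ = 1.9 + 1.6 + 2.4 = 5.9.
Posterior ∝ μ^2e^(−8μ) · μ^3e^(−5.9μ) = μ^5e^(−13.9μ), i.e. Gamma(6, 13.9).
Mode = (a−1)/b = 5/13.9 ≈ 0.360.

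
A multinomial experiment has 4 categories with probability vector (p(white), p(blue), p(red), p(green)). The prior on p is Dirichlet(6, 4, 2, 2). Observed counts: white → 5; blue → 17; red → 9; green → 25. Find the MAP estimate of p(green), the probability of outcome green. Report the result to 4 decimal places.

The posterior is Dirichlet(αᵢ + nᵢ) = Dirichlet(11, 21, 11, 27).
For a Dirichlet(a₁,…,a_K) with all aᵢ > 1, the mode has j-th component (aⱼ − 1)/(Σaᵢ − K).
Here Σaᵢ = 70 and K = 4, so p(green) = (27 − 1)/(70 − 4) = 26/66 ≈ 0.3939.

MAP estimate of p(green) = 0.3939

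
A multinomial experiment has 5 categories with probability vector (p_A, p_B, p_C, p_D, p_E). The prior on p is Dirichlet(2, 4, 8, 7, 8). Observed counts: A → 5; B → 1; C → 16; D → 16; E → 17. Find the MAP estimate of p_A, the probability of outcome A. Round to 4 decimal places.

The posterior is Dirichlet(αᵢ + nᵢ) = Dirichlet(7, 5, 24, 23, 25).
For a Dirichlet(a₁,…,a_K) with all aᵢ > 1, the mode has j-th component (aⱼ − 1)/(Σaᵢ − K).
Here Σaᵢ = 84 and K = 5, so p_A = (7 − 1)/(84 − 5) = 6/79 ≈ 0.0759.

MAP estimate of p_A = 0.0759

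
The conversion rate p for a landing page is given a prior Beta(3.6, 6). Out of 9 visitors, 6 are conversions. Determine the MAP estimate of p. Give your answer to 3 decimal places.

Prior: Beta(3.6, 6).
Data: 6 successes in 9 trials. The binomial likelihood contributes p^6(1−p)^3, so the posterior is Beta(3.6+6, 6+3) = Beta(9.6, 9).
For Beta(a, b) with a, b > 1 the mode is (a−1)/(a+b−2) = 8.6/16.6 ≈ 0.518.

p̂_MAP = 0.518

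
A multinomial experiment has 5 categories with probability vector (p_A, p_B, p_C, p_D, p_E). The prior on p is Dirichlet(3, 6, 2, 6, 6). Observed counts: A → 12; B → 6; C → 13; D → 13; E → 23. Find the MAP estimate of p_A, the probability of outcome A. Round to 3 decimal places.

The posterior is Dirichlet(αᵢ + nᵢ) = Dirichlet(15, 12, 15, 19, 29).
For a Dirichlet(a₁,…,a_K) with all aᵢ > 1, the mode has j-th component (aⱼ − 1)/(Σaᵢ − K).
Here Σaᵢ = 90 and K = 5, so p_A = (15 − 1)/(90 − 5) = 14/85 ≈ 0.165.

MAP estimate of p_A = 0.165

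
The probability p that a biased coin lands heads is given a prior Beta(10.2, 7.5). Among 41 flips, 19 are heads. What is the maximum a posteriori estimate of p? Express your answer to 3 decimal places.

Prior: Beta(10.2, 7.5).
Data: 19 successes in 41 trials. The binomial likelihood contributes p^19(1−p)^22, so the posterior is Beta(10.2+19, 7.5+22) = Beta(29.2, 29.5).
For Beta(a, b) with a, b > 1 the mode is (a−1)/(a+b−2) = 28.2/56.7 ≈ 0.497.

p̂_MAP = 0.497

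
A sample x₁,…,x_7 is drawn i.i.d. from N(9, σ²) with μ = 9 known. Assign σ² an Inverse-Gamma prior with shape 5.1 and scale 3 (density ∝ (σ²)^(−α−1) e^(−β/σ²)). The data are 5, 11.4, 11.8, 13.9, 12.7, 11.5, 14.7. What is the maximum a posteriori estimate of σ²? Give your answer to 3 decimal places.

Sum of squared deviations about the known mean: SS = (5−9)² + (11.4−9)² + (11.8−9)² + (13.9−9)² + (12.7−9)² + (11.5−9)² + (14.7−9)² = 106.04.
The Normal likelihood contributes (σ²)^(−n/2) exp(−SS/(2σ²)), so the posterior is Inverse-Gamma(α + n/2, β + SS/2) = Inverse-Gamma(8.6, 56.02).
The mode of Inverse-Gamma(a, b) is b/(a+1) = 56.02/9.6 ≈ 5.835.

σ̂²_MAP = 5.835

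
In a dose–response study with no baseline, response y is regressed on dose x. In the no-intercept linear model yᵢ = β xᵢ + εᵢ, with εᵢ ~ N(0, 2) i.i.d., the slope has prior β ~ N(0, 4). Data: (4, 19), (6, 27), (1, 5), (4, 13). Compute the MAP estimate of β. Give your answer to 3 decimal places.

β̂_MAP = 4.245

log p(β | y) = −Σ(yᵢ − βxᵢ)²/(2·2) − β²/(2·4) + const.
Setting the derivative to zero: Σxᵢ(yᵢ − βxᵢ)/2 − β/4 = 0, so β = Σxᵢyᵢ / (Σxᵢ² + σ²/τ²).
Σxᵢyᵢ = 4·19 + 6·27 + 1·5 + 4·13 = 295; Σxᵢ² = 69; σ²/τ² = 0.5.
β̂_MAP = 295 / (69 + 0.5) = 295/69.5 ≈ 4.245.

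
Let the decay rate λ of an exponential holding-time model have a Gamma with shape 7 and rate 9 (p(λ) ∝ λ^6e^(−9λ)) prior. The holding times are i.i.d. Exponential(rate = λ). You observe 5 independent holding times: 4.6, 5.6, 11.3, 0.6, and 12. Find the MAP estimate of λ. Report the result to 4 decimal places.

λ̂_MAP = 0.2552

The Exponential(rate=λ) likelihood is ∝ λ^n e^(−λΣtᵢ). Here n = 5 and Σtᵢ = 4.6 + 5.6 + 11.3 + 0.6 + 12 = 34.1.
Posterior ∝ λ^6e^(−9λ) · λ^5e^(−34.1λ) = λ^11e^(−43.1λ), i.e. Gamma(12, 43.1).
Mode = (a−1)/b = 11/43.1 ≈ 0.2552.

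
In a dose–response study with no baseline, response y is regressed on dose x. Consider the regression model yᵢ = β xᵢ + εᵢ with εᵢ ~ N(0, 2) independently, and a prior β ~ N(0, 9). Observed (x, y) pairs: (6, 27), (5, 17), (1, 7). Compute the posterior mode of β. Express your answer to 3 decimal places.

β̂_MAP = 4.082

log p(β | y) = −Σ(yᵢ − βxᵢ)²/(2·2) − β²/(2·9) + const.
Setting the derivative to zero: Σxᵢ(yᵢ − βxᵢ)/2 − β/9 = 0, so β = Σxᵢyᵢ / (Σxᵢ² + σ²/τ²).
Σxᵢyᵢ = 6·27 + 5·17 + 1·7 = 254; Σxᵢ² = 62; σ²/τ² = 2/9.
β̂_MAP = 254 / (62 + 2/9) = 254/(560/9) = 1143/280 ≈ 4.082.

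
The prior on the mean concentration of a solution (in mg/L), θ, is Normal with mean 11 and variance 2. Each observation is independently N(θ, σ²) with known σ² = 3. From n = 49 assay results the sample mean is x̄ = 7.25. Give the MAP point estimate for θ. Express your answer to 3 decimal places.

θ̂_MAP = 7.361

n = 49, x̄ = 7.25.
For a Normal prior and Normal likelihood with known variance, the posterior is Normal; its mode equals its mean, the precision-weighted average.
Prior precision 1/σ₀² = 1/2 = 0.5; data precision n/σ² = 49/3.
θ̂ = (0.5·11 + (49/3)·7.25) / (0.5 + 49/3) = (1487/12)/(101/6) = 1487/202 ≈ 7.361.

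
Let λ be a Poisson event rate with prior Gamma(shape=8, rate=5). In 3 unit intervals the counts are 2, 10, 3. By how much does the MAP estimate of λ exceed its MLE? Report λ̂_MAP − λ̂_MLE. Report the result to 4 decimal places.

Σxᵢ = 15. Posterior is Gamma(23, 8); MAP = (23−1)/8 = 22/8 ≈ 2.75000.
MLE = x̄ = 15/3 ≈ 5.00000.
Difference = 22/8 − 15/3 = -9/4 ≈ -2.2500.

MAP − MLE = -2.2500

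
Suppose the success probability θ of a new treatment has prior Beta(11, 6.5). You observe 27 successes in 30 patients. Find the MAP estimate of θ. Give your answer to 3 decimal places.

θ̂_MAP = 0.813

Prior: Beta(11, 6.5).
Data: 27 successes in 30 trials. The binomial likelihood contributes θ^27(1−θ)^3, so the posterior is Beta(11+27, 6.5+3) = Beta(38, 9.5).
For Beta(a, b) with a, b > 1 the mode is (a−1)/(a+b−2) = 37/45.5 ≈ 0.813.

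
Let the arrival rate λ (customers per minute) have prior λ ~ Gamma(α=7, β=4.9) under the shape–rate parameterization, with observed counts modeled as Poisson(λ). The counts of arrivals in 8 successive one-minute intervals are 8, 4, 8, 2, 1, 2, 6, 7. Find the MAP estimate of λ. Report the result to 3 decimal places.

Σxᵢ = 8+4+8+2+1+2+6+7 = 38, with n = 8.
Posterior ∝ λ^6e^(−4.9λ) · λ^38e^(−8λ) = λ^44e^(−12.9λ), i.e. Gamma(shape=45, rate=12.9).
The mode of a Gamma(a, b) with a ≥ 1 (shape–rate) is (a−1)/b = 44/12.9 ≈ 3.411.

λ̂_MAP = 3.411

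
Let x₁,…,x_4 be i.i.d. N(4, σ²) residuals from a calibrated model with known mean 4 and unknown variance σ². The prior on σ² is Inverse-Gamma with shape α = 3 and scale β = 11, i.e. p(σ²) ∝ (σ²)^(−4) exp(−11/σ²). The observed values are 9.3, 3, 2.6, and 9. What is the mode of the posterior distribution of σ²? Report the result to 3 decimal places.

Sum of squared deviations about the known mean: SS = (9.3−4)² + (3−4)² + (2.6−4)² + (9−4)² = 56.05.
The Normal likelihood contributes (σ²)^(−n/2) exp(−SS/(2σ²)), so the posterior is Inverse-Gamma(α + n/2, β + SS/2) = Inverse-Gamma(5, 39.025).
The mode of Inverse-Gamma(a, b) is b/(a+1) = 39.025/6 ≈ 6.504.

σ̂²_MAP = 6.504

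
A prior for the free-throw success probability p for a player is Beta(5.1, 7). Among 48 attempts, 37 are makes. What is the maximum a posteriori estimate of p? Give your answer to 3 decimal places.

Prior: Beta(5.1, 7).
Data: 37 successes in 48 trials. The binomial likelihood contributes p^37(1−p)^11, so the posterior is Beta(5.1+37, 7+11) = Beta(42.1, 18).
For Beta(a, b) with a, b > 1 the mode is (a−1)/(a+b−2) = 41.1/58.1 ≈ 0.707.

p̂_MAP = 0.707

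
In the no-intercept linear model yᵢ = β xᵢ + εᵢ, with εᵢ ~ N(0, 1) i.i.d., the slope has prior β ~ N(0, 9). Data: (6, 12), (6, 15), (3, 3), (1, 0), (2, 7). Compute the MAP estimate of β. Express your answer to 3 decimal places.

log p(β | y) = −Σ(yᵢ − βxᵢ)²/(2·1) − β²/(2·9) + const.
Setting the derivative to zero: Σxᵢ(yᵢ − βxᵢ)/1 − β/9 = 0, so β = Σxᵢyᵢ / (Σxᵢ² + σ²/τ²).
Σxᵢyᵢ = 6·12 + 6·15 + 3·3 + 1·0 + 2·7 = 185; Σxᵢ² = 86; σ²/τ² = 1/9.
β̂_MAP = 185 / (86 + 1/9) = 185/(775/9) = 333/155 ≈ 2.148.

β̂_MAP = 2.148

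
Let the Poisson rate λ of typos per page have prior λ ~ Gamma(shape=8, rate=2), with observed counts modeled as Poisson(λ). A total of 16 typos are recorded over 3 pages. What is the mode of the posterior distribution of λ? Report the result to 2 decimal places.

λ̂_MAP = 4.60

Σxᵢ = 16, n = 3.
Posterior ∝ λ^7e^(−2λ) · λ^16e^(−3λ) = λ^23e^(−5λ), i.e. Gamma(shape=24, rate=5).
The mode of a Gamma(a, b) with a ≥ 1 (shape–rate) is (a−1)/b = 23/5 ≈ 4.60.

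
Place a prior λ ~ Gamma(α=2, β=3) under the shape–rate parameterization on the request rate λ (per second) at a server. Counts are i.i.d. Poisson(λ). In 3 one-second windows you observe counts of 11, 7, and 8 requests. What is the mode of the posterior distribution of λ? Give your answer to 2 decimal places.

λ̂_MAP = 4.50

Σxᵢ = 11+7+8 = 26, with n = 3.
Posterior ∝ λe^(−3λ) · λ^26e^(−3λ) = λ^27e^(−6λ), i.e. Gamma(shape=28, rate=6).
The mode of a Gamma(a, b) with a ≥ 1 (shape–rate) is (a−1)/b = 27/6 ≈ 4.50.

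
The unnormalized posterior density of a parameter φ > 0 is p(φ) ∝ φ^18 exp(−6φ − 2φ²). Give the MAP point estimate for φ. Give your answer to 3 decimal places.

ℓ'(φ) = 18/φ − 6 − 4φ. Setting this to zero and multiplying by φ: 4φ² + 6φ − 18 = 0.
φ = (−6 + √(6² + 4·4·18)) / (2·4) = (−6 + √324) / 8 = (−6 + 18)/8 = 3/2.
ℓ''(φ) = −18/φ² − 4 < 0, confirming a maximum.

φ̂_MAP = 1.500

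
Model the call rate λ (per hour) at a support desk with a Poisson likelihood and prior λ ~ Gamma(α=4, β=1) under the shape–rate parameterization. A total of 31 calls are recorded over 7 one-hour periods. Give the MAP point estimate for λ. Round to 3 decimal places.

λ̂_MAP = 4.250

Σxᵢ = 31, n = 7.
Posterior ∝ λ^3e^(−1λ) · λ^31e^(−7λ) = λ^34e^(−8λ), i.e. Gamma(shape=35, rate=8).
The mode of a Gamma(a, b) with a ≥ 1 (shape–rate) is (a−1)/b = 34/8 ≈ 4.250.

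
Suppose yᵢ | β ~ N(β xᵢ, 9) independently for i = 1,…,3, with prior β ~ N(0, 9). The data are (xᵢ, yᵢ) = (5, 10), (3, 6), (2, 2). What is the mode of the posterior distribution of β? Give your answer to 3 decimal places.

β̂_MAP = 1.846

log p(β | y) = −Σ(yᵢ − βxᵢ)²/(2·9) − β²/(2·9) + const.
Setting the derivative to zero: Σxᵢ(yᵢ − βxᵢ)/9 − β/9 = 0, so β = Σxᵢyᵢ / (Σxᵢ² + σ²/τ²).
Σxᵢyᵢ = 5·10 + 3·6 + 2·2 = 72; Σxᵢ² = 38; σ²/τ² = 1.
β̂_MAP = 72 / (38 + 1) = 72/39 ≈ 1.846.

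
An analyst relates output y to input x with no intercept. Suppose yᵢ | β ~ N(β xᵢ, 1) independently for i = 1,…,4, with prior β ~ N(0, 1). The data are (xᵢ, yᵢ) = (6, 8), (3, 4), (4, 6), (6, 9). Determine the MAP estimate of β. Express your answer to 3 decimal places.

β̂_MAP = 1.408

log p(β | y) = −Σ(yᵢ − βxᵢ)²/(2·1) − β²/(2·1) + const.
Setting the derivative to zero: Σxᵢ(yᵢ − βxᵢ)/1 − β/1 = 0, so β = Σxᵢyᵢ / (Σxᵢ² + σ²/τ²).
Σxᵢyᵢ = 6·8 + 3·4 + 4·6 + 6·9 = 138; Σxᵢ² = 97; σ²/τ² = 1.
β̂_MAP = 138 / (97 + 1) = 138/98 ≈ 1.408.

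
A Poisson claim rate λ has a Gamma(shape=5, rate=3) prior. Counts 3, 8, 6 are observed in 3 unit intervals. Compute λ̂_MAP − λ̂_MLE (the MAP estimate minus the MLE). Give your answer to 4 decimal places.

MAP − MLE = -2.1667

Σxᵢ = 17. Posterior is Gamma(22, 6); MAP = (22−1)/6 = 21/6 ≈ 3.50000.
MLE = x̄ = 17/3 ≈ 5.66667.
Difference = 21/6 − 17/3 = -13/6 ≈ -2.1667.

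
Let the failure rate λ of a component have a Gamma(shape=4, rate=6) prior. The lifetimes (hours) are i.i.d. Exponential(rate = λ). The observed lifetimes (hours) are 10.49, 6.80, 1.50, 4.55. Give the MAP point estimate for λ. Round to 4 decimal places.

λ̂_MAP = 0.2386

The Exponential(rate=λ) likelihood is ∝ λ^n e^(−λΣtᵢ). Here n = 4 and Σtᵢ = 10.49 + 6.80 + 1.50 + 4.55 = 23.34.
Posterior ∝ λ^3e^(−6λ) · λ^4e^(−23.34λ) = λ^7e^(−29.34λ), i.e. Gamma(8, 29.34).
Mode = (a−1)/b = 7/29.34 ≈ 0.2386.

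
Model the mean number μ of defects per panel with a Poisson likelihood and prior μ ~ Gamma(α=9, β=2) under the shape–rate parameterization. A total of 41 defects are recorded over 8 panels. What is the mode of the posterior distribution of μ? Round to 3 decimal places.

μ̂_MAP = 4.900

Σxᵢ = 41, n = 8.
Posterior ∝ μ^8e^(−2μ) · μ^41e^(−8μ) = μ^49e^(−10μ), i.e. Gamma(shape=50, rate=10).
The mode of a Gamma(a, b) with a ≥ 1 (shape–rate) is (a−1)/b = 49/10 ≈ 4.900.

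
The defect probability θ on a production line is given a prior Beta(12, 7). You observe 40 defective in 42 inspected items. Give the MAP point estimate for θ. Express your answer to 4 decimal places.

θ̂_MAP = 0.8644

Prior: Beta(12, 7).
Data: 40 successes in 42 trials. The binomial likelihood contributes θ^40(1−θ)^2, so the posterior is Beta(12+40, 7+2) = Beta(52, 9).
For Beta(a, b) with a, b > 1 the mode is (a−1)/(a+b−2) = 51/59 ≈ 0.8644.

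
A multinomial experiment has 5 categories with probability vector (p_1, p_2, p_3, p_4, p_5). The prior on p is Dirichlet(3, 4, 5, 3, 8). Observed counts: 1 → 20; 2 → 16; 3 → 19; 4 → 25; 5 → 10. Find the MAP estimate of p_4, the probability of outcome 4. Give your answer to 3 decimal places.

The posterior is Dirichlet(αᵢ + nᵢ) = Dirichlet(23, 20, 24, 28, 18).
For a Dirichlet(a₁,…,a_K) with all aᵢ > 1, the mode has j-th component (aⱼ − 1)/(Σaᵢ − K).
Here Σaᵢ = 113 and K = 5, so p_4 = (28 − 1)/(113 − 5) = 27/108 ≈ 0.250.

MAP estimate: 0.250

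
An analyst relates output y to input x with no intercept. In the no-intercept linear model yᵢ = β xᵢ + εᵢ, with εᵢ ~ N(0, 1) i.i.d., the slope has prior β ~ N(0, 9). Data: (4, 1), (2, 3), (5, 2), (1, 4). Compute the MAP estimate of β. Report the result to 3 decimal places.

log p(β | y) = −Σ(yᵢ − βxᵢ)²/(2·1) − β²/(2·9) + const.
Setting the derivative to zero: Σxᵢ(yᵢ − βxᵢ)/1 − β/9 = 0, so β = Σxᵢyᵢ / (Σxᵢ² + σ²/τ²).
Σxᵢyᵢ = 4·1 + 2·3 + 5·2 + 1·4 = 24; Σxᵢ² = 46; σ²/τ² = 1/9.
β̂_MAP = 24 / (46 + 1/9) = 24/(415/9) = 216/415 ≈ 0.520.

β̂_MAP = 0.520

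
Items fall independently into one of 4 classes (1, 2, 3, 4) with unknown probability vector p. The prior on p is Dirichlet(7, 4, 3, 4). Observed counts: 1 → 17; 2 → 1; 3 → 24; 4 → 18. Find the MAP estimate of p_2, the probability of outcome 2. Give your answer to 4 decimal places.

The posterior is Dirichlet(αᵢ + nᵢ) = Dirichlet(24, 5, 27, 22).
For a Dirichlet(a₁,…,a_K) with all aᵢ > 1, the mode has j-th component (aⱼ − 1)/(Σaᵢ − K).
Here Σaᵢ = 78 and K = 4, so p_2 = (5 − 1)/(78 − 4) = 4/74 ≈ 0.0541.

MAP estimate: 0.0541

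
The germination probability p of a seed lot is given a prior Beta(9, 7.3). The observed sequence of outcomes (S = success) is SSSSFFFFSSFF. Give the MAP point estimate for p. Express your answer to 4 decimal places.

p̂_MAP = 0.5323

Prior: Beta(9, 7.3).
Data: 6 successes in 12 trials (from the sequence). The binomial likelihood contributes p^6(1−p)^6, so the posterior is Beta(9+6, 7.3+6) = Beta(15, 13.3).
For Beta(a, b) with a, b > 1 the mode is (a−1)/(a+b−2) = 14/26.3 ≈ 0.5323.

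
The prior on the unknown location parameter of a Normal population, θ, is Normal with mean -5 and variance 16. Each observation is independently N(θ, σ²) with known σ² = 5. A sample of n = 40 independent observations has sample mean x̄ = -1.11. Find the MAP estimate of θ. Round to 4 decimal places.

n = 40, x̄ = -1.11.
For a Normal prior and Normal likelihood with known variance, the posterior is Normal; its mode equals its mean, the precision-weighted average.
Prior precision 1/σ₀² = 1/16 = 0.0625; data precision n/σ² = 40/5 = 8.
θ̂ = (0.0625·(-5) + 8·(-1.11)) / (0.0625 + 8) = (-9.1925)/8.0625 = -3677/3225 ≈ -1.1402.

θ̂_MAP = -1.1402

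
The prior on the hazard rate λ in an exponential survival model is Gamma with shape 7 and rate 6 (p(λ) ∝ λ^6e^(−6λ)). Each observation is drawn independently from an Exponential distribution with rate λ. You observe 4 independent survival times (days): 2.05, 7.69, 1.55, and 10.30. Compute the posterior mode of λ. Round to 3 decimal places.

λ̂_MAP = 0.362

The Exponential(rate=λ) likelihood is ∝ λ^n e^(−λΣtᵢ). Here n = 4 and Σtᵢ = 2.05 + 7.69 + 1.55 + 10.30 = 21.59.
Posterior ∝ λ^6e^(−6λ) · λ^4e^(−21.59λ) = λ^10e^(−27.59λ), i.e. Gamma(11, 27.59).
Mode = (a−1)/b = 10/27.59 ≈ 0.362.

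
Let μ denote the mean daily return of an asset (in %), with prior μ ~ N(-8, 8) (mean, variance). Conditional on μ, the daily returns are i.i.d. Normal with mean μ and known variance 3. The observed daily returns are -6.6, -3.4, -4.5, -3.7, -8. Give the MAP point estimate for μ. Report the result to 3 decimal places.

μ̂_MAP = -5.433

n = 5; x̄ = ((-6.6) + (-3.4) + (-4.5) + (-3.7) + (-8))/5 = -26.2/5 = -5.24.
For a Normal prior and Normal likelihood with known variance, the posterior is Normal; its mode equals its mean, the precision-weighted average.
Prior precision 1/σ₀² = 1/8 = 0.125; data precision n/σ² = 5/3.
μ̂ = (0.125·(-8) + (5/3)·(-5.24)) / (0.125 + 5/3) = (-146/15)/(43/24) = -1168/215 ≈ -5.433.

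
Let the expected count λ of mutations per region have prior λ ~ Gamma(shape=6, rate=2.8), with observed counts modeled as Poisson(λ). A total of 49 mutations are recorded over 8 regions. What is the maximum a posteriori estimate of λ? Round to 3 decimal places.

λ̂_MAP = 5.000

Σxᵢ = 49, n = 8.
Posterior ∝ λ^5e^(−2.8λ) · λ^49e^(−8λ) = λ^54e^(−10.8λ), i.e. Gamma(shape=55, rate=10.8).
The mode of a Gamma(a, b) with a ≥ 1 (shape–rate) is (a−1)/b = 54/10.8 ≈ 5.000.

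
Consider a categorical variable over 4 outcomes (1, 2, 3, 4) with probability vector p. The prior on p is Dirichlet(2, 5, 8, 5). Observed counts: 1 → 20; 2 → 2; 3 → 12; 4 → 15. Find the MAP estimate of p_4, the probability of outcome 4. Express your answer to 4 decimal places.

The posterior is Dirichlet(αᵢ + nᵢ) = Dirichlet(22, 7, 20, 20).
For a Dirichlet(a₁,…,a_K) with all aᵢ > 1, the mode has j-th component (aⱼ − 1)/(Σaᵢ − K).
Here Σaᵢ = 69 and K = 4, so p_4 = (20 − 1)/(69 − 4) = 19/65 ≈ 0.2923.

MAP estimate: 0.2923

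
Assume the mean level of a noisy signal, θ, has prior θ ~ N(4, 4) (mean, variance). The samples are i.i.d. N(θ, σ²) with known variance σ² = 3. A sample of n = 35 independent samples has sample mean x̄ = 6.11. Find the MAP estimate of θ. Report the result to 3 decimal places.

θ̂_MAP = 6.066

n = 35, x̄ = 6.11.
For a Normal prior and Normal likelihood with known variance, the posterior is Normal; its mode equals its mean, the precision-weighted average.
Prior precision 1/σ₀² = 1/4 = 0.25; data precision n/σ² = 35/3.
θ̂ = (0.25·4 + (35/3)·6.11) / (0.25 + 35/3) = (4337/60)/(143/12) = 4337/715 ≈ 6.066.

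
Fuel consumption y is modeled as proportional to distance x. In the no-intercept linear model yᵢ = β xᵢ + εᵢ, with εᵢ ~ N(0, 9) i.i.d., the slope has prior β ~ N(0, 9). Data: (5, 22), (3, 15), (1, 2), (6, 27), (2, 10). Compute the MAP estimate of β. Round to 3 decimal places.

log p(β | y) = −Σ(yᵢ − βxᵢ)²/(2·9) − β²/(2·9) + const.
Setting the derivative to zero: Σxᵢ(yᵢ − βxᵢ)/9 − β/9 = 0, so β = Σxᵢyᵢ / (Σxᵢ² + σ²/τ²).
Σxᵢyᵢ = 5·22 + 3·15 + 1·2 + 6·27 + 2·10 = 339; Σxᵢ² = 75; σ²/τ² = 1.
β̂_MAP = 339 / (75 + 1) = 339/76 ≈ 4.461.

β̂_MAP = 4.461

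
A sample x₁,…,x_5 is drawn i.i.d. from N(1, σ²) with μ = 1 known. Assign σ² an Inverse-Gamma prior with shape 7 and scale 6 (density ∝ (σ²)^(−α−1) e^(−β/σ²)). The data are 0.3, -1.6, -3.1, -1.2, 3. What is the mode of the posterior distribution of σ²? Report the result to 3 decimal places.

Sum of squared deviations about the known mean: SS = (0.3−1)² + (-1.6−1)² + (-3.1−1)² + (-1.2−1)² + (3−1)² = 32.9.
The Normal likelihood contributes (σ²)^(−n/2) exp(−SS/(2σ²)), so the posterior is Inverse-Gamma(α + n/2, β + SS/2) = Inverse-Gamma(9.5, 22.45).
The mode of Inverse-Gamma(a, b) is b/(a+1) = 22.45/10.5 ≈ 2.138.

σ̂²_MAP = 2.138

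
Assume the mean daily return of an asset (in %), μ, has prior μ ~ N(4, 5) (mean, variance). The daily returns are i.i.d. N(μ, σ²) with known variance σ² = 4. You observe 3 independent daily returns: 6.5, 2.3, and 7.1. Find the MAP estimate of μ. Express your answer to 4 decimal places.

μ̂_MAP = 5.0263

n = 3; x̄ = (6.5 + 2.3 + 7.1)/3 = 15.9/3 = 5.3.
For a Normal prior and Normal likelihood with known variance, the posterior is Normal; its mode equals its mean, the precision-weighted average.
Prior precision 1/σ₀² = 1/5 = 0.2; data precision n/σ² = 3/4 = 0.75.
μ̂ = (0.2·4 + 0.75·5.3) / (0.2 + 0.75) = 4.775/0.95 = 191/38 ≈ 5.0263.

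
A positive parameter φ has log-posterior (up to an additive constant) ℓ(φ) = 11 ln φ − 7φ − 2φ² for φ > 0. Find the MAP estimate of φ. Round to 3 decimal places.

ℓ'(φ) = 11/φ − 7 − 4φ. Setting this to zero and multiplying by φ: 4φ² + 7φ − 11 = 0.
φ = (−7 + √(7² + 4·4·11)) / (2·4) = (−7 + √225) / 8 = (−7 + 15)/8 = 1.
ℓ''(φ) = −11/φ² − 4 < 0, confirming a maximum.

φ̂_MAP = 1.000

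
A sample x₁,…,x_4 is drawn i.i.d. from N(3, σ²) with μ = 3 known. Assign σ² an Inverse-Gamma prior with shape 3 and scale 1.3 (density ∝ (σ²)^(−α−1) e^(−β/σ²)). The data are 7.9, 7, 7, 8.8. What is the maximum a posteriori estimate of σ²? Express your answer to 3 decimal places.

σ̂²_MAP = 7.688

Sum of squared deviations about the known mean: SS = (7.9−3)² + (7−3)² + (7−3)² + (8.8−3)² = 89.65.
The Normal likelihood contributes (σ²)^(−n/2) exp(−SS/(2σ²)), so the posterior is Inverse-Gamma(α + n/2, β + SS/2) = Inverse-Gamma(5, 46.125).
The mode of Inverse-Gamma(a, b) is b/(a+1) = 46.125/6 ≈ 7.688.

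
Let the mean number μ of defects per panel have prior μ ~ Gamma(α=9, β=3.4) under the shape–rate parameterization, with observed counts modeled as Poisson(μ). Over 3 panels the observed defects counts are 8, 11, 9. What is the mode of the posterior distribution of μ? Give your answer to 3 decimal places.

μ̂_MAP = 5.625

Σxᵢ = 8+11+9 = 28, with n = 3.
Posterior ∝ μ^8e^(−3.4μ) · μ^28e^(−3μ) = μ^36e^(−6.4μ), i.e. Gamma(shape=37, rate=6.4).
The mode of a Gamma(a, b) with a ≥ 1 (shape–rate) is (a−1)/b = 36/6.4 ≈ 5.625.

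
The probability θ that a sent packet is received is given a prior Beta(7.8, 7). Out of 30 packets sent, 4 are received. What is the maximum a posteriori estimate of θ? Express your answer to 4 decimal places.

Prior: Beta(7.8, 7).
Data: 4 successes in 30 trials. The binomial likelihood contributes θ^4(1−θ)^26, so the posterior is Beta(7.8+4, 7+26) = Beta(11.8, 33).
For Beta(a, b) with a, b > 1 the mode is (a−1)/(a+b−2) = 10.8/42.8 ≈ 0.2523.

θ̂_MAP = 0.2523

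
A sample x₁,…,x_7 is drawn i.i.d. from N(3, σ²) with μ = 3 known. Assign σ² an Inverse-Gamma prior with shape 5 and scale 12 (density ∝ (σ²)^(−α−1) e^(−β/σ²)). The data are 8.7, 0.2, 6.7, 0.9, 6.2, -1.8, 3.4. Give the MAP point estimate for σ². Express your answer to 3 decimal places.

Sum of squared deviations about the known mean: SS = (8.7−3)² + (0.2−3)² + (6.7−3)² + (0.9−3)² + (6.2−3)² + (-1.8−3)² + (3.4−3)² = 91.87.
The Normal likelihood contributes (σ²)^(−n/2) exp(−SS/(2σ²)), so the posterior is Inverse-Gamma(α + n/2, β + SS/2) = Inverse-Gamma(8.5, 57.935).
The mode of Inverse-Gamma(a, b) is b/(a+1) = 57.935/9.5 ≈ 6.098.

σ̂²_MAP = 6.098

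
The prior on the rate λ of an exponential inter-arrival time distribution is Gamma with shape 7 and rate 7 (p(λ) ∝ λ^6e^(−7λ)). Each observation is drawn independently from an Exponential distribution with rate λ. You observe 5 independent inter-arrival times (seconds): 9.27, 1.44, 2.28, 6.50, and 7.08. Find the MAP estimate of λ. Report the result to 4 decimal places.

λ̂_MAP = 0.3277

The Exponential(rate=λ) likelihood is ∝ λ^n e^(−λΣtᵢ). Here n = 5 and Σtᵢ = 9.27 + 1.44 + 2.28 + 6.50 + 7.08 = 26.57.
Posterior ∝ λ^6e^(−7λ) · λ^5e^(−26.57λ) = λ^11e^(−33.57λ), i.e. Gamma(12, 33.57).
Mode = (a−1)/b = 11/33.57 ≈ 0.3277.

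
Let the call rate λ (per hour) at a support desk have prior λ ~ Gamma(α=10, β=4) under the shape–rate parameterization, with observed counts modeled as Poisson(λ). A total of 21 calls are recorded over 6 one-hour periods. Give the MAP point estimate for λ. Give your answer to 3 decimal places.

Σxᵢ = 21, n = 6.
Posterior ∝ λ^9e^(−4λ) · λ^21e^(−6λ) = λ^30e^(−10λ), i.e. Gamma(shape=31, rate=10).
The mode of a Gamma(a, b) with a ≥ 1 (shape–rate) is (a−1)/b = 30/10 ≈ 3.000.

λ̂_MAP = 3.000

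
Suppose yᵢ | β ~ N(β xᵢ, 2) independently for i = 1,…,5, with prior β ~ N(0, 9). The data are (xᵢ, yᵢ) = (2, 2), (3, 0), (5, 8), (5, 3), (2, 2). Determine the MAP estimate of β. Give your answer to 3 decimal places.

β̂_MAP = 0.937

log p(β | y) = −Σ(yᵢ − βxᵢ)²/(2·2) − β²/(2·9) + const.
Setting the derivative to zero: Σxᵢ(yᵢ − βxᵢ)/2 − β/9 = 0, so β = Σxᵢyᵢ / (Σxᵢ² + σ²/τ²).
Σxᵢyᵢ = 2·2 + 3·0 + 5·8 + 5·3 + 2·2 = 63; Σxᵢ² = 67; σ²/τ² = 2/9.
β̂_MAP = 63 / (67 + 2/9) = 63/(605/9) = 567/605 ≈ 0.937.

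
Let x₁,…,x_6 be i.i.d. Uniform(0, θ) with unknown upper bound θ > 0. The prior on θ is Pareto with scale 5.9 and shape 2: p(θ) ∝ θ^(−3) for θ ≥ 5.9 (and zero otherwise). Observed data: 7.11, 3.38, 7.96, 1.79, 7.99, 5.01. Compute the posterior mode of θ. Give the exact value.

θ̂_MAP = 7.99

The Uniform(0, θ) likelihood is θ^(−n) for θ ≥ max(xᵢ), zero otherwise. Here max(xᵢ) = 7.99.
Posterior ∝ θ^(−3) · θ^(−6) = θ^(−9) on θ ≥ max(5.9, 7.99) = 7.99.
This density is strictly decreasing in θ, so the posterior mode lies at the lower boundary of the support.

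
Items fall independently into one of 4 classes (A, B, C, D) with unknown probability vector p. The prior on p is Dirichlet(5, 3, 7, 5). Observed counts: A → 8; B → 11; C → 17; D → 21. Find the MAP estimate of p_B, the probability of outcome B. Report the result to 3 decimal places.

MAP estimate of p_B = 0.178

The posterior is Dirichlet(αᵢ + nᵢ) = Dirichlet(13, 14, 24, 26).
For a Dirichlet(a₁,…,a_K) with all aᵢ > 1, the mode has j-th component (aⱼ − 1)/(Σaᵢ − K).
Here Σaᵢ = 77 and K = 4, so p_B = (14 − 1)/(77 − 4) = 13/73 ≈ 0.178.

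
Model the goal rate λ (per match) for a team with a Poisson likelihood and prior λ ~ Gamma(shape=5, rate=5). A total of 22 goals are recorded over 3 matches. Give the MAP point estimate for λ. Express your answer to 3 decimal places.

Σxᵢ = 22, n = 3.
Posterior ∝ λ^4e^(−5λ) · λ^22e^(−3λ) = λ^26e^(−8λ), i.e. Gamma(shape=27, rate=8).
The mode of a Gamma(a, b) with a ≥ 1 (shape–rate) is (a−1)/b = 26/8 ≈ 3.250.

λ̂_MAP = 3.250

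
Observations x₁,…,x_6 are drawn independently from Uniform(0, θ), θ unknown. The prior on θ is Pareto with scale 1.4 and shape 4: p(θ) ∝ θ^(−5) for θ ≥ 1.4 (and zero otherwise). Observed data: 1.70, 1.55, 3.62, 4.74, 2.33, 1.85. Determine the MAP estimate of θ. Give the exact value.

The Uniform(0, θ) likelihood is θ^(−n) for θ ≥ max(xᵢ), zero otherwise. Here max(xᵢ) = 4.74.
Posterior ∝ θ^(−5) · θ^(−6) = θ^(−11) on θ ≥ max(1.4, 4.74) = 4.74.
This density is strictly decreasing in θ, so the posterior mode lies at the lower boundary of the support.

θ̂_MAP = 4.74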